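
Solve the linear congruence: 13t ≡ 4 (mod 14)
10

Since gcd(13, 14) = 1 divides 4, a solution exists.
Multiply both sides by the inverse of 13 mod 14:
  13^(-1) mod 14 = 13
  x ≡ 13 × 4 ≡ 52 ≡ 10 (mod 14)
Verification: 13 × 10 = 130 = 9 × 14 + 4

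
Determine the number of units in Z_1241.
1152

Prime factorization: 1241 = 17 × 73
Using the formula φ(n) = n × Π(1 - 1/p) for each prime factor p:
φ(1241) = 1241 × (1 - 1/17) × (1 - 1/73)
φ(1241) = 1152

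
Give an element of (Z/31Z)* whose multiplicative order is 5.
2 has order 5 mod 31 since 2^{5} ≡ 1 (mod 31) and no smaller power works.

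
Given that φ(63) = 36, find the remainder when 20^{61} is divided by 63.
By Euler: 20^{36} ≡ 1 (mod 63) since gcd(20, 63) = 1. 61 = 1×36 + 25. So 20^{61} ≡ 20^{25} ≡ 20 (mod 63)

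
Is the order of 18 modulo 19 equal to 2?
Yes, ord_19(18) = 2.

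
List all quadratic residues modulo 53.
QRs mod 53: {1, 4, 6, 7, 9, 10, 11, 13, 15, 16, 17, 24, 25, 28, 29, 36, 37, 38, 40, 42, 43, 44, 46, 47, 49, 52}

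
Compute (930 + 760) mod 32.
26

(930 + 760) = 1690
1690 mod 32 = 26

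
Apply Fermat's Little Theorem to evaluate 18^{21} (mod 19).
18

By Fermat's Little Theorem, a^(p-1) ≡ 1 (mod p) for prime p and gcd(a, p) = 1
Here p = 19, so 18^18 ≡ 1 (mod 19)
We can reduce the exponent: 21 mod 18 = 3
So 18^21 ≡ 18^3 (mod 19)
Computing: 18^3 mod 19 = 18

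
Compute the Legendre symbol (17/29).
(17/29) = 17^{14} mod 29 = -1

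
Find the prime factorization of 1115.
5 × 223

Divide by primes starting from smallest:
1115 ÷ 5 = 223
223 ÷ 223 = 1

1115 = 5 × 223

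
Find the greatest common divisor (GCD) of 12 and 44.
4

Using the Euclidean algorithm:
12 = 0 × 44 + 12
44 = 3 × 12 + 8
12 = 1 × 8 + 4
8 = 2 × 4 + 0

GCD(12, 44) = 4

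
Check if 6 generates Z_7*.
p - 1 = 6 has prime divisors 2, 3. Check 6^(6/q) mod 7 for each: 6^(6/2) = 6^3 ≡ 6, 6^(6/3) = 6^2 ≡ 1 (mod 7). Since 6^2 ≡ 1 (mod 7), the order of 6 divides 2 (in fact the order is 2) ≠ 6, so it is not a primitive root.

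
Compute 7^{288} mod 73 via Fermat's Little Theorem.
1

By Fermat's Little Theorem, a^(p-1) ≡ 1 (mod p) for prime p and gcd(a, p) = 1
Here p = 73, so 7^72 ≡ 1 (mod 73)
We can reduce the exponent: 288 mod 72 = 0
So 7^288 ≡ 7^0 (mod 73)
Computing: 7^0 mod 73 = 1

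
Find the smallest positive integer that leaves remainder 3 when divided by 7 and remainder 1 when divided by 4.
M = 7 × 4 = 28. M₁ = 4, y₁ ≡ 2 (mod 7). M₂ = 7, y₂ ≡ 3 (mod 4). m = 3×4×2 + 1×7×3 ≡ 17 (mod 28). The smallest positive such number is 17.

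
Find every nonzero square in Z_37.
QRs mod 37: {1, 3, 4, 7, 9, 10, 11, 12, 16, 21, 25, 26, 27, 28, 30, 33, 34, 36}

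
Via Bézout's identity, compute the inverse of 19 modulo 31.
Extended GCD: 19(-13) + 31(8) = 1. So 19^(-1) ≡ 18 ≡ 18 (mod 31). Verify: 19 × 18 = 342 ≡ 1 (mod 31)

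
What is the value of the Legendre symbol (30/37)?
(30/37) = 30^{18} mod 37 = 1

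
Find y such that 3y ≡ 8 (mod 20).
16

Since gcd(3, 20) = 1 divides 8, a solution exists.
Multiply both sides by the inverse of 3 mod 20:
  3^(-1) mod 20 = 7
  x ≡ 7 × 8 ≡ 56 ≡ 16 (mod 20)
Verification: 3 × 16 = 48 = 2 × 20 + 8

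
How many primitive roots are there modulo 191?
Number of primitive roots mod 191 = φ(190) = 72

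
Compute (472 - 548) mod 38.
0

(472 - 548) = -76
-76 mod 38 = 0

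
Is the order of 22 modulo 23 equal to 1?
No, the actual order is 2, not 1.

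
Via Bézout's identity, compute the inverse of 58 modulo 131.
Extended GCD: 58(61) + 131(-27) = 1. So 58^(-1) ≡ 61 ≡ 61 (mod 131). Verify: 58 × 61 = 3538 ≡ 1 (mod 131)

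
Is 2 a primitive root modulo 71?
No

To verify, check if 2^(70/q) ≢ 1 (mod 71) for each prime divisor q of 70
Divisors of 70 = 70: [1, 2, 5, 7, 10, 14, 35, 70]
  2^(70/2) = 2^35 ≡ 1 (mod 71)
  2^(70/5) = 2^14 ≡ 54 (mod 71)
  2^(70/7) = 2^10 ≡ 30 (mod 71)
Conclusion: 2 is not a primitive root modulo 71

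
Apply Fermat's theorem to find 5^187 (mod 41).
By Fermat: 5^{40} ≡ 1 (mod 41). 187 = 4×40 + 27. So 5^{187} ≡ 5^{27} ≡ 20 (mod 41)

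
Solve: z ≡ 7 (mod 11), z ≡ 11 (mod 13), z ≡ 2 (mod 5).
M = 11 × 13 × 5 = 715. M₁ = 65, y₁ ≡ 10 (mod 11). M₂ = 55, y₂ ≡ 9 (mod 13). M₃ = 143, y₃ ≡ 2 (mod 5). z = 7×65×10 + 11×55×9 + 2×143×2 ≡ 557 (mod 715)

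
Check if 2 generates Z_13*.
p - 1 = 12 has prime divisors 2, 3. Check 2^(12/q) mod 13 for each: 2^(12/2) = 2^6 ≡ 12, 2^(12/3) = 2^4 ≡ 3 (mod 13). None of these is 1, so 2 has order 12 = φ(13), so it is a primitive root mod 13.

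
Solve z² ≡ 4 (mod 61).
The square roots of 4 mod 61 are 59 and 2. Verify: 59² = 3481 ≡ 4 (mod 61)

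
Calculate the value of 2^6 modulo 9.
6 = 4 + 2 (binary 110). Repeated squaring mod 9: 2^1 ≡ 2; 2^2 ≡ 2² = 4 ≡ 4; 2^4 ≡ 4² = 16 ≡ 7. Multiply: 2^6 = 2^4 × 2^2 ≡ 7 × 4 (mod 9): 7 × 4 = 28 ≡ 1. So 2^6 ≡ 1 (mod 9).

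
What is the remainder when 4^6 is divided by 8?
6 = 4 + 2 (binary 110). Repeated squaring mod 8: 4^1 ≡ 4; 4^2 ≡ 4² = 16 ≡ 0; 4^4 ≡ 0² = 0 ≡ 0. Multiply: 4^6 = 4^4 × 4^2 ≡ 0 × 0 (mod 8): 0 × 0 = 0 ≡ 0. So 4^6 ≡ 0 (mod 8).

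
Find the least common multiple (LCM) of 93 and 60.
1860

First find GCD(93, 60) using the Euclidean algorithm:
93 = 1 × 60 + 33
60 = 1 × 33 + 27
33 = 1 × 27 + 6
27 = 4 × 6 + 3
6 = 2 × 3 + 0
GCD(93, 60) = 3

LCM formula: LCM(a, b) = (a × b) / GCD(a, b)
LCM(93, 60) = (93 × 60) / 3
LCM(93, 60) = 5580 / 3
LCM(93, 60) = 1860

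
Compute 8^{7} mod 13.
5

Using successive squaring:
Binary expansion of 7: 111
Powers of 8 mod 13 (each is the square of the previous):
  8^1 ≡ 8 (mod 13)
  8^2 ≡ 8² = 64 ≡ 12 (mod 13)
  8^4 ≡ 12² = 144 ≡ 1 (mod 13)
7 = 4 + 2 + 1, so 8^7 = 8^4 × 8^2 × 8^1 ≡ 1 × 12 × 8 (mod 13)
Multiplying step by step:
  1 × 12 = 12 ≡ 12 (mod 13)
  12 × 8 = 96 ≡ 5 (mod 13)
Result: 8^7 ≡ 5 (mod 13)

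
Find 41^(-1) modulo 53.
22

Using Extended Euclidean Algorithm:
gcd(41, 53) = 1
Bezout coefficients: 41 × 22 + 53 × -17 = 1
So 41 × 22 ≡ 1 (mod 53)
The inverse is 22 mod 53 = 22
Verification: 41 × 22 = 902 = 17 × 53 + 1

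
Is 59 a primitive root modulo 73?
p - 1 = 72 has prime divisors 2, 3. Check 59^(72/q) mod 73 for each: 59^(72/2) = 59^36 ≡ 72, 59^(72/3) = 59^24 ≡ 64 (mod 73). None of these is 1, so 59 has order 72 = φ(73), so it is a primitive root mod 73.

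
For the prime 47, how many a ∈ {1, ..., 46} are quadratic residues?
For prime 47, there are (p-1)/2 = (47-1)/2 = 23 quadratic residues (excluding 0).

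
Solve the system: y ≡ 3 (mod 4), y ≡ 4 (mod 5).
M = 4 × 5 = 20. M₁ = 5, y₁ ≡ 1 (mod 4). M₂ = 4, y₂ ≡ 4 (mod 5). y = 3×5×1 + 4×4×4 ≡ 19 (mod 20)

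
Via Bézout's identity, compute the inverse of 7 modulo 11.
Extended GCD: 7(-3) + 11(2) = 1. So 7^(-1) ≡ 8 ≡ 8 (mod 11). Verify: 7 × 8 = 56 ≡ 1 (mod 11)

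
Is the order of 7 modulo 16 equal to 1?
No, the actual order is 2, not 1.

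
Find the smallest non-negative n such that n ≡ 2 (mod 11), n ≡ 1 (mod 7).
57

Using the Chinese Remainder Theorem:
M = product of moduli = 77
For equation 1: M_1 = 7, 7 ≡ 7 (mod 11), inverse of 7 mod 11 is 8 (check: 7 × 8 = 56 ≡ 1 (mod 11))
For equation 2: M_2 = 11, 11 ≡ 4 (mod 7), inverse of 11 mod 7 is 2 (check: 4 × 2 = 8 ≡ 1 (mod 7))
Combine: n ≡ Σ r_i×M_i×(M_i⁻¹ mod m_i) = 2×7×8 + 1×11×2 = 112 + 22 = 134
134 mod 77 = 57
n ≡ 57 (mod 77)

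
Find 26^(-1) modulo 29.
19

Using Extended Euclidean Algorithm:
gcd(26, 29) = 1
Bezout coefficients: 26 × -10 + 29 × 9 = 1
So 26 × -10 ≡ 1 (mod 29)
The inverse is -10 mod 29 = 19
Verification: 26 × 19 = 494 = 17 × 29 + 1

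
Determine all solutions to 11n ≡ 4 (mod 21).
8

Since gcd(11, 21) = 1 divides 4, a solution exists.
Multiply both sides by the inverse of 11 mod 21:
  11^(-1) mod 21 = 2
  x ≡ 2 × 4 ≡ 8 ≡ 8 (mod 21)
Verification: 11 × 8 = 88 = 4 × 21 + 4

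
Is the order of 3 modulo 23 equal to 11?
Yes, ord_23(3) = 11.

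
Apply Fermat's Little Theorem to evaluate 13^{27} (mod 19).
18

By Fermat's Little Theorem, a^(p-1) ≡ 1 (mod p) for prime p and gcd(a, p) = 1
Here p = 19, so 13^18 ≡ 1 (mod 19)
We can reduce the exponent: 27 mod 18 = 9
So 13^27 ≡ 13^9 (mod 19)
Computing: 13^9 mod 19 = 18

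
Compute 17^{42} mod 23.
16

Using successive squaring:
Binary expansion of 42: 101010
Powers of 17 mod 23 (each is the square of the previous):
  17^1 ≡ 17 (mod 23)
  17^2 ≡ 17² = 289 ≡ 13 (mod 23)
  17^4 ≡ 13² = 169 ≡ 8 (mod 23)
  17^8 ≡ 8² = 64 ≡ 18 (mod 23)
  17^16 ≡ 18² = 324 ≡ 2 (mod 23)
  17^32 ≡ 2² = 4 ≡ 4 (mod 23)
42 = 32 + 8 + 2, so 17^42 = 17^32 × 17^8 × 17^2 ≡ 4 × 18 × 13 (mod 23)
Multiplying step by step:
  4 × 18 = 72 ≡ 3 (mod 23)
  3 × 13 = 39 ≡ 16 (mod 23)
Result: 17^42 ≡ 16 (mod 23)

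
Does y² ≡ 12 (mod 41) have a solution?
By Euler's criterion: 12^{20} ≡ 40 (mod 41). Since this equals -1 (≡ 40), 12 is not a QR.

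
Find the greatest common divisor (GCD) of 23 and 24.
1

Using the Euclidean algorithm:
23 = 0 × 24 + 23
24 = 1 × 23 + 1
23 = 23 × 1 + 0

GCD(23, 24) = 1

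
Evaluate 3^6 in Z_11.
6 = 4 + 2 (binary 110). Repeated squaring mod 11: 3^1 ≡ 3; 3^2 ≡ 3² = 9 ≡ 9; 3^4 ≡ 9² = 81 ≡ 4. Multiply: 3^6 = 3^4 × 3^2 ≡ 4 × 9 (mod 11): 4 × 9 = 36 ≡ 3. So 3^6 ≡ 3 (mod 11).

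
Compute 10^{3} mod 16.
8

Using successive squaring:
Binary expansion of 3: 11
Powers of 10 mod 16 (each is the square of the previous):
  10^1 ≡ 10 (mod 16)
  10^2 ≡ 10² = 100 ≡ 4 (mod 16)
3 = 2 + 1, so 10^3 = 10^2 × 10^1 ≡ 4 × 10 (mod 16)
Multiplying step by step:
  4 × 10 = 40 ≡ 8 (mod 16)
Result: 10^3 ≡ 8 (mod 16)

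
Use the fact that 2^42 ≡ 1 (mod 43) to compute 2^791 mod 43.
By Fermat: 2^{42} ≡ 1 (mod 43). 791 ≡ 35 (mod 42). So 2^{791} ≡ 2^{35} ≡ 42 (mod 43)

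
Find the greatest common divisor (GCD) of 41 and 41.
41

Using the Euclidean algorithm:
41 = 1 × 41 + 0

GCD(41, 41) = 41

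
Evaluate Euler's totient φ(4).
2

Prime factorization: 4 = 2^2
Using the formula φ(n) = n × Π(1 - 1/p) for each prime factor p:
φ(4) = 4 × (1 - 1/2)
φ(4) = 2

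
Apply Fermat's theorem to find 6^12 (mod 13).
By Fermat's Little Theorem, 6^{12} ≡ 1 (mod 13) since 13 is prime and gcd(6, 13) = 1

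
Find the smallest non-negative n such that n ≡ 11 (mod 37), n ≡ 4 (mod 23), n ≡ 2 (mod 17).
8077

Using the Chinese Remainder Theorem:
M = product of moduli = 14467
For equation 1: M_1 = 391, 391 ≡ 21 (mod 37), inverse of 391 mod 37 is 30 (check: 21 × 30 = 630 ≡ 1 (mod 37))
For equation 2: M_2 = 629, 629 ≡ 8 (mod 23), inverse of 629 mod 23 is 3 (check: 8 × 3 = 24 ≡ 1 (mod 23))
For equation 3: M_3 = 851, 851 ≡ 1 (mod 17), inverse of 851 mod 17 is 1 (check: 1 × 1 = 1 ≡ 1 (mod 17))
Combine: n ≡ Σ r_i×M_i×(M_i⁻¹ mod m_i) = 11×391×30 + 4×629×3 + 2×851×1 = 129030 + 7548 + 1702 = 138280
138280 mod 14467 = 8077
n ≡ 8077 (mod 14467)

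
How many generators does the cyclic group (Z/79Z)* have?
24

The number of primitive roots modulo p is φ(p-1) = φ(78)
φ(78) = 24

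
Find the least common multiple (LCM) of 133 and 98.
1862

First find GCD(133, 98) using the Euclidean algorithm:
133 = 1 × 98 + 35
98 = 2 × 35 + 28
35 = 1 × 28 + 7
28 = 4 × 7 + 0
GCD(133, 98) = 7

LCM formula: LCM(a, b) = (a × b) / GCD(a, b)
LCM(133, 98) = (133 × 98) / 7
LCM(133, 98) = 13034 / 7
LCM(133, 98) = 1862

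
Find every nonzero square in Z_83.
QRs mod 83: {1, 3, 4, 7, 9, 10, 11, 12, 16, 17, 21, 23, 25, 26, 27, 28, 29, 30, 31, 33, 36, 37, 38, 40, 41, 44, 48, 49, 51, 59, 61, 63, 64, 65, 68, 69, 70, 75, 77, 78, 81}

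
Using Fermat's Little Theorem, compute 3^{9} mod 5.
3

By Fermat's Little Theorem, a^(p-1) ≡ 1 (mod p) for prime p and gcd(a, p) = 1
Here p = 5, so 3^4 ≡ 1 (mod 5)
We can reduce the exponent: 9 mod 4 = 1
So 3^9 ≡ 3^1 (mod 5)
Computing: 3^1 mod 5 = 3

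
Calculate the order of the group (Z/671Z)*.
600

Prime factorization: 671 = 11 × 61
Using the formula φ(n) = n × Π(1 - 1/p) for each prime factor p:
φ(671) = 671 × (1 - 1/11) × (1 - 1/61)
φ(671) = 600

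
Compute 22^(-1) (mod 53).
22^(-1) ≡ 41 (mod 53). Verification: 22 × 41 = 902 ≡ 1 (mod 53)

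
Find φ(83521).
78608

Prime factorization: 83521 = 17^4
Using the formula φ(n) = n × Π(1 - 1/p) for each prime factor p:
φ(83521) = 83521 × (1 - 1/17)
φ(83521) = 78608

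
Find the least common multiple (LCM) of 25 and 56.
1400

First find GCD(25, 56) using the Euclidean algorithm:
25 = 0 × 56 + 25
56 = 2 × 25 + 6
25 = 4 × 6 + 1
6 = 6 × 1 + 0
GCD(25, 56) = 1

LCM formula: LCM(a, b) = (a × b) / GCD(a, b)
LCM(25, 56) = (25 × 56) / 1
LCM(25, 56) = 1400 / 1
LCM(25, 56) = 1400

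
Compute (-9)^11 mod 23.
Using repeated squaring. (-9) ≡ 14 (mod 23). 11 = 8 + 2 + 1 (binary 1011). Repeated squaring mod 23: 14^1 ≡ 14; 14^2 ≡ 14² = 196 ≡ 12; 14^4 ≡ 12² = 144 ≡ 6; 14^8 ≡ 6² = 36 ≡ 13. Multiply: (-9)^11 ≡ 14^8 × 14^2 × 14^1 ≡ 13 × 12 × 14 (mod 23): 13 × 12 = 156 ≡ 18; 18 × 14 = 252 ≡ 22. So (-9)^11 ≡ 22 (mod 23).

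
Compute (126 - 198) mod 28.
12

(126 - 198) = -72
-72 mod 28 = 12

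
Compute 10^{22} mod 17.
9

Using successive squaring:
Binary expansion of 22: 10110
Powers of 10 mod 17 (each is the square of the previous):
  10^1 ≡ 10 (mod 17)
  10^2 ≡ 10² = 100 ≡ 15 (mod 17)
  10^4 ≡ 15² = 225 ≡ 4 (mod 17)
  10^8 ≡ 4² = 16 ≡ 16 (mod 17)
  10^16 ≡ 16² = 256 ≡ 1 (mod 17)
22 = 16 + 4 + 2, so 10^22 = 10^16 × 10^4 × 10^2 ≡ 1 × 4 × 15 (mod 17)
Multiplying step by step:
  1 × 4 = 4 ≡ 4 (mod 17)
  4 × 15 = 60 ≡ 9 (mod 17)
Result: 10^22 ≡ 9 (mod 17)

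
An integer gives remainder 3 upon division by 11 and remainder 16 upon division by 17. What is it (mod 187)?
M = 11 × 17 = 187. M₁ = 17, y₁ ≡ 2 (mod 11). M₂ = 11, y₂ ≡ 14 (mod 17). k = 3×17×2 + 16×11×14 ≡ 135 (mod 187). The smallest positive such number is 135.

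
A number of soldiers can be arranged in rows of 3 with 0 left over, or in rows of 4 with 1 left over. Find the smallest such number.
M = 3 × 4 = 12. M₁ = 4, y₁ ≡ 1 (mod 3). M₂ = 3, y₂ ≡ 3 (mod 4). y = 0×4×1 + 1×3×3 ≡ 9 (mod 12). The smallest positive such number is 9.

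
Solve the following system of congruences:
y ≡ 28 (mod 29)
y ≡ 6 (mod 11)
28

Using the Chinese Remainder Theorem:
M = product of moduli = 319
For equation 1: M_1 = 11, 11 ≡ 11 (mod 29), inverse of 11 mod 29 is 8 (check: 11 × 8 = 88 ≡ 1 (mod 29))
For equation 2: M_2 = 29, 29 ≡ 7 (mod 11), inverse of 29 mod 11 is 8 (check: 7 × 8 = 56 ≡ 1 (mod 11))
Combine: y ≡ Σ r_i×M_i×(M_i⁻¹ mod m_i) = 28×11×8 + 6×29×8 = 2464 + 1392 = 3856
3856 mod 319 = 28
y ≡ 28 (mod 319)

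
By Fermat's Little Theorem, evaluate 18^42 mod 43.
By Fermat's Little Theorem, 18^{42} ≡ 1 (mod 43) since 43 is prime and gcd(18, 43) = 1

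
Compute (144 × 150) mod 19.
16

(144 × 150) = 21600
21600 mod 19 = 16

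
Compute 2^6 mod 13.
6 = 4 + 2 (binary 110). Repeated squaring mod 13: 2^1 ≡ 2; 2^2 ≡ 2² = 4 ≡ 4; 2^4 ≡ 4² = 16 ≡ 3. Multiply: 2^6 = 2^4 × 2^2 ≡ 3 × 4 (mod 13): 3 × 4 = 12 ≡ 12. So 2^6 ≡ 12 (mod 13).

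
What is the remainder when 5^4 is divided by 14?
4 = 4 (binary 100). Repeated squaring mod 14: 5^1 ≡ 5; 5^2 ≡ 5² = 25 ≡ 11; 5^4 ≡ 11² = 121 ≡ 9. So 5^4 ≡ 9 (mod 14).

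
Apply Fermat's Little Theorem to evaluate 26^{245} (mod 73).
44

By Fermat's Little Theorem, a^(p-1) ≡ 1 (mod p) for prime p and gcd(a, p) = 1
Here p = 73, so 26^72 ≡ 1 (mod 73)
We can reduce the exponent: 245 mod 72 = 29
So 26^245 ≡ 26^29 (mod 73)
Computing: 26^29 mod 73 = 44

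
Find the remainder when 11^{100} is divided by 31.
By Fermat: 11^{30} ≡ 1 (mod 31). 100 = 3×30 + 10. So 11^{100} ≡ 11^{10} ≡ 5 (mod 31)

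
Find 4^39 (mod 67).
Using repeated squaring. 39 = 32 + 4 + 2 + 1 (binary 100111). Repeated squaring mod 67: 4^1 ≡ 4; 4^2 ≡ 4² = 16 ≡ 16; 4^4 ≡ 16² = 256 ≡ 55; 4^8 ≡ 55² = 3025 ≡ 10; 4^16 ≡ 10² = 100 ≡ 33; 4^32 ≡ 33² = 1089 ≡ 17. Multiply: 4^39 = 4^32 × 4^4 × 4^2 × 4^1 ≡ 17 × 55 × 16 × 4 (mod 67): 17 × 55 = 935 ≡ 64; 64 × 16 = 1024 ≡ 19; 19 × 4 = 76 ≡ 9. So 4^39 ≡ 9 (mod 67).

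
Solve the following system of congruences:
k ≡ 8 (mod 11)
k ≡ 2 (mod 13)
41

Using the Chinese Remainder Theorem:
M = product of moduli = 143
For equation 1: M_1 = 13, 13 ≡ 2 (mod 11), inverse of 13 mod 11 is 6 (check: 2 × 6 = 12 ≡ 1 (mod 11))
For equation 2: M_2 = 11, 11 ≡ 11 (mod 13), inverse of 11 mod 13 is 6 (check: 11 × 6 = 66 ≡ 1 (mod 13))
Combine: k ≡ Σ r_i×M_i×(M_i⁻¹ mod m_i) = 8×13×6 + 2×11×6 = 624 + 132 = 756
756 mod 143 = 41
k ≡ 41 (mod 143)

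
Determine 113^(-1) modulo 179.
113^(-1) ≡ 160 (mod 179). Verification: 113 × 160 = 18080 ≡ 1 (mod 179)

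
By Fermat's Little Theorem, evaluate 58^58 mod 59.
By Fermat's Little Theorem, 58^{58} ≡ 1 (mod 59) since 59 is prime and gcd(58, 59) = 1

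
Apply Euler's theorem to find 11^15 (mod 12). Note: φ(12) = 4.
By Euler: 11^{4} ≡ 1 (mod 12) since gcd(11, 12) = 1. 15 = 3×4 + 3. So 11^{15} ≡ 11^{3} ≡ 11 (mod 12)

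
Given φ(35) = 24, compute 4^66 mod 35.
By Euler: 4^{24} ≡ 1 (mod 35) since gcd(4, 35) = 1. 66 = 2×24 + 18. So 4^{66} ≡ 4^{18} ≡ 1 (mod 35)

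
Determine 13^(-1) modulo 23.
13^(-1) ≡ 16 (mod 23). Verification: 13 × 16 = 208 ≡ 1 (mod 23)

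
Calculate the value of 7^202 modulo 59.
Using Fermat: 7^{58} ≡ 1 (mod 59). 202 ≡ 28 (mod 58). So 7^{202} ≡ 7^{28} ≡ 17 (mod 59)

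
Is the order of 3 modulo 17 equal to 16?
Yes, ord_17(3) = 16.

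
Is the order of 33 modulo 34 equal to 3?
No, the actual order is 2, not 3.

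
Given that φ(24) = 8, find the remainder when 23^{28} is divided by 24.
By Euler: 23^{8} ≡ 1 (mod 24) since gcd(23, 24) = 1. 28 = 3×8 + 4. So 23^{28} ≡ 23^{4} ≡ 1 (mod 24)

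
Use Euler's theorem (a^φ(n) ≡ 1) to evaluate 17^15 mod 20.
By Euler: 17^{8} ≡ 1 (mod 20) since gcd(17, 20) = 1. 15 = 1×8 + 7. So 17^{15} ≡ 17^{7} ≡ 13 (mod 20)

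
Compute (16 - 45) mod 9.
7

(16 - 45) = -29
-29 mod 9 = 7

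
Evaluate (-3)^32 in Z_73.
Using repeated squaring. (-3) ≡ 70 (mod 73). 32 = 32 (binary 100000). Repeated squaring mod 73: 70^1 ≡ 70; 70^2 ≡ 70² = 4900 ≡ 9; 70^4 ≡ 9² = 81 ≡ 8; 70^8 ≡ 8² = 64 ≡ 64; 70^16 ≡ 64² = 4096 ≡ 8; 70^32 ≡ 8² = 64 ≡ 64. So (-3)^32 ≡ 64 (mod 73).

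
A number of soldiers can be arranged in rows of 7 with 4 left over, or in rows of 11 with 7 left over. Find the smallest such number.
M = 7 × 11 = 77. M₁ = 11, y₁ ≡ 2 (mod 7). M₂ = 7, y₂ ≡ 8 (mod 11). y = 4×11×2 + 7×7×8 ≡ 18 (mod 77). The smallest positive such number is 18.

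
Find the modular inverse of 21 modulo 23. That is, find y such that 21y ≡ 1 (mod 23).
11

Using Extended Euclidean Algorithm:
gcd(21, 23) = 1
Bezout coefficients: 21 × 11 + 23 × -10 = 1
So 21 × 11 ≡ 1 (mod 23)
The inverse is 11 mod 23 = 11
Verification: 21 × 11 = 231 = 10 × 23 + 1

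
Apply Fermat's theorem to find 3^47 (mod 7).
By Fermat: 3^{6} ≡ 1 (mod 7). 47 = 7×6 + 5. So 3^{47} ≡ 3^{5} ≡ 5 (mod 7)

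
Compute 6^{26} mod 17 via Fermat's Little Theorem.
15

By Fermat's Little Theorem, a^(p-1) ≡ 1 (mod p) for prime p and gcd(a, p) = 1
Here p = 17, so 6^16 ≡ 1 (mod 17)
We can reduce the exponent: 26 mod 16 = 10
So 6^26 ≡ 6^10 (mod 17)
Computing: 6^10 mod 17 = 15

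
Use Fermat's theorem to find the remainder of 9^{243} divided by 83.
23

By Fermat's Little Theorem, a^(p-1) ≡ 1 (mod p) for prime p and gcd(a, p) = 1
Here p = 83, so 9^82 ≡ 1 (mod 83)
We can reduce the exponent: 243 mod 82 = 79
So 9^243 ≡ 9^79 (mod 83)
Computing: 9^79 mod 83 = 23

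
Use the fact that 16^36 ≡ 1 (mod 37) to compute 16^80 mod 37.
By Fermat: 16^{36} ≡ 1 (mod 37). 80 = 2×36 + 8. So 16^{80} ≡ 16^{8} ≡ 7 (mod 37)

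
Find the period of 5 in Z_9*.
Powers of 5 mod 9: 5^1≡5, 5^2≡7, 5^3≡8, 5^4≡4, 5^5≡2, 5^6≡1. Order = 6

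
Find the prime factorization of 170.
2 × 5 × 17

Divide by primes starting from smallest:
170 ÷ 2 = 85
85 ÷ 5 = 17
17 ÷ 17 = 1

170 = 2 × 5 × 17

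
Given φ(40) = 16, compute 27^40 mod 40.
By Euler: 27^{16} ≡ 1 (mod 40) since gcd(27, 40) = 1. 40 = 2×16 + 8. So 27^{40} ≡ 27^{8} ≡ 1 (mod 40)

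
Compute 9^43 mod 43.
Using Fermat: 9^{42} ≡ 1 (mod 43). 43 ≡ 1 (mod 42). So 9^{43} ≡ 9^{1} ≡ 9 (mod 43)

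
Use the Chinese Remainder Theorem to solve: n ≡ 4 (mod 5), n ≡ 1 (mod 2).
M = 5 × 2 = 10. M₁ = 2, y₁ ≡ 3 (mod 5). M₂ = 5, y₂ ≡ 1 (mod 2). n = 4×2×3 + 1×5×1 ≡ 9 (mod 10)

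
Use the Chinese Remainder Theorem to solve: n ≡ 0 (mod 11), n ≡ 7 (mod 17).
143

Using the Chinese Remainder Theorem:
M = product of moduli = 187
For equation 1: M_1 = 17, 17 ≡ 6 (mod 11), inverse of 17 mod 11 is 2 (check: 6 × 2 = 12 ≡ 1 (mod 11))
For equation 2: M_2 = 11, 11 ≡ 11 (mod 17), inverse of 11 mod 17 is 14 (check: 11 × 14 = 154 ≡ 1 (mod 17))
Combine: n ≡ Σ r_i×M_i×(M_i⁻¹ mod m_i) = 0×17×2 + 7×11×14 = 0 + 1078 = 1078
1078 mod 187 = 143
n ≡ 143 (mod 187)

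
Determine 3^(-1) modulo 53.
3^(-1) ≡ 18 (mod 53). Verification: 3 × 18 = 54 ≡ 1 (mod 53)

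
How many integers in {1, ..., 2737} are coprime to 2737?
2112

Prime factorization: 2737 = 7 × 17 × 23
Using the formula φ(n) = n × Π(1 - 1/p) for each prime factor p:
φ(2737) = 2737 × (1 - 1/7) × (1 - 1/17) × (1 - 1/23)
φ(2737) = 2112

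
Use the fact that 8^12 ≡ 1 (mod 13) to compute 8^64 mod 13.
By Fermat: 8^{12} ≡ 1 (mod 13). 64 = 5×12 + 4. So 8^{64} ≡ 8^{4} ≡ 1 (mod 13)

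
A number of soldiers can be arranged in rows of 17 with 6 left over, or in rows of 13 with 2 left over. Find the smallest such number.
M = 17 × 13 = 221. M₁ = 13, y₁ ≡ 4 (mod 17). M₂ = 17, y₂ ≡ 10 (mod 13). t = 6×13×4 + 2×17×10 ≡ 210 (mod 221). The smallest positive such number is 210.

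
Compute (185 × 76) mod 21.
11

(185 × 76) = 14060
14060 mod 21 = 11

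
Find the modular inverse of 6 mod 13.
6^(-1) ≡ 11 (mod 13). Verification: 6 × 11 = 66 ≡ 1 (mod 13)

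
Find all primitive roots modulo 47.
Primitive roots mod 47: {5, 10, 11, 13, 15, 19, 20, 22, 23, 26, 29, 30, 31, 33, 35, 38, 39, 40, 41, 43, 44, 45}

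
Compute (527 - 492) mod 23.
12

(527 - 492) = 35
35 mod 23 = 12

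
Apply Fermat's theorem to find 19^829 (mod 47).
By Fermat: 19^{46} ≡ 1 (mod 47). 829 ≡ 1 (mod 46). So 19^{829} ≡ 19^{1} ≡ 19 (mod 47)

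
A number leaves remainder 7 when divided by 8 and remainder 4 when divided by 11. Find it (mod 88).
M = 8 × 11 = 88. M₁ = 11, y₁ ≡ 3 (mod 8). M₂ = 8, y₂ ≡ 7 (mod 11). t = 7×11×3 + 4×8×7 ≡ 15 (mod 88)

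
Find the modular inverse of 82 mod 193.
82^(-1) ≡ 153 (mod 193). Verification: 82 × 153 = 12546 ≡ 1 (mod 193)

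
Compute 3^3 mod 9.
3 = 2 + 1 (binary 11). Repeated squaring mod 9: 3^1 ≡ 3; 3^2 ≡ 3² = 9 ≡ 0. Multiply: 3^3 = 3^2 × 3^1 ≡ 0 × 3 (mod 9): 0 × 3 = 0 ≡ 0. So 3^3 ≡ 0 (mod 9).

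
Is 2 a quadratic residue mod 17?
By Euler's criterion: 2^{8} ≡ 1 (mod 17). Since this equals 1, 2 is a QR.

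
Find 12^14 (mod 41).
Using repeated squaring. 14 = 8 + 4 + 2 (binary 1110). Repeated squaring mod 41: 12^1 ≡ 12; 12^2 ≡ 12² = 144 ≡ 21; 12^4 ≡ 21² = 441 ≡ 31; 12^8 ≡ 31² = 961 ≡ 18. Multiply: 12^14 = 12^8 × 12^4 × 12^2 ≡ 18 × 31 × 21 (mod 41): 18 × 31 = 558 ≡ 25; 25 × 21 = 525 ≡ 33. So 12^14 ≡ 33 (mod 41).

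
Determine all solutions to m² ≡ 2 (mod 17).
The square roots of 2 mod 17 are 6 and 11. Verify: 6² = 36 ≡ 2 (mod 17)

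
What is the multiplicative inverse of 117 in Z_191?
117^(-1) ≡ 80 (mod 191). Verification: 117 × 80 = 9360 ≡ 1 (mod 191)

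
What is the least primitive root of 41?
6

A primitive root g modulo p has order p-1 = 40
Prime divisors of 40: [2, 5]
g is a primitive root iff g^(40/q) ≢ 1 (mod 41) for each prime divisor q
Testing small values:
  g = 2: 2^20 ≡ 1, 2^8 ≡ 10 (mod 41) → 2^20 ≡ 1, not primitive root
  g = 3: 3^20 ≡ 40, 3^8 ≡ 1 (mod 41) → 3^8 ≡ 1, not primitive root
  g = 4: 4^20 ≡ 1, 4^8 ≡ 18 (mod 41) → 4^20 ≡ 1, not primitive root
  g = 5: 5^20 ≡ 1, 5^8 ≡ 18 (mod 41) → 5^20 ≡ 1, not primitive root
  g = 6: 6^20 ≡ 40, 6^8 ≡ 10 (mod 41) → none is 1, primitive root!
The smallest primitive root is 6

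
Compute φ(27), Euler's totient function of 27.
18

Prime factorization: 27 = 3^3
Using the formula φ(n) = n × Π(1 - 1/p) for each prime factor p:
φ(27) = 27 × (1 - 1/3)
φ(27) = 18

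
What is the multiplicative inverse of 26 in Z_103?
4

Using Extended Euclidean Algorithm:
gcd(26, 103) = 1
Bezout coefficients: 26 × 4 + 103 × -1 = 1
So 26 × 4 ≡ 1 (mod 103)
The inverse is 4 mod 103 = 4
Verification: 26 × 4 = 104 = 1 × 103 + 1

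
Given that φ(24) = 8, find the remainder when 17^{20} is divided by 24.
By Euler: 17^{8} ≡ 1 (mod 24) since gcd(17, 24) = 1. 20 = 2×8 + 4. So 17^{20} ≡ 17^{4} ≡ 1 (mod 24)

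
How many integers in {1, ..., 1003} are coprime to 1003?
928

Prime factorization: 1003 = 17 × 59
Using the formula φ(n) = n × Π(1 - 1/p) for each prime factor p:
φ(1003) = 1003 × (1 - 1/17) × (1 - 1/59)
φ(1003) = 928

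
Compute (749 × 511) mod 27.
14

(749 × 511) = 382739
382739 mod 27 = 14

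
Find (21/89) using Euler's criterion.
(21/89) = 21^{44} mod 89 = 1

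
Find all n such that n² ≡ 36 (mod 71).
The square roots of 36 mod 71 are 6 and 65. Verify: 6² = 36 ≡ 36 (mod 71)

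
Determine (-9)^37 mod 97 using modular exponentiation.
Using repeated squaring. (-9) ≡ 88 (mod 97). 37 = 32 + 4 + 1 (binary 100101). Repeated squaring mod 97: 88^1 ≡ 88; 88^2 ≡ 88² = 7744 ≡ 81; 88^4 ≡ 81² = 6561 ≡ 62; 88^8 ≡ 62² = 3844 ≡ 61; 88^16 ≡ 61² = 3721 ≡ 35; 88^32 ≡ 35² = 1225 ≡ 61. Multiply: (-9)^37 ≡ 88^32 × 88^4 × 88^1 ≡ 61 × 62 × 88 (mod 97): 61 × 62 = 3782 ≡ 96; 96 × 88 = 8448 ≡ 9. So (-9)^37 ≡ 9 (mod 97).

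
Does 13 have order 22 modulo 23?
p - 1 = 22 has prime divisors 2, 11. Check 13^(22/q) mod 23 for each: 13^(22/2) = 13^11 ≡ 1, 13^(22/11) = 13^2 ≡ 8 (mod 23). Since 13^11 ≡ 1 (mod 23), the order of 13 divides 11 (in fact the order is 11) ≠ 22, so it is not a primitive root.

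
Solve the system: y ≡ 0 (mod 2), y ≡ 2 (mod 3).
M = 2 × 3 = 6. M₁ = 3, y₁ ≡ 1 (mod 2). M₂ = 2, y₂ ≡ 2 (mod 3). y = 0×3×1 + 2×2×2 ≡ 2 (mod 6)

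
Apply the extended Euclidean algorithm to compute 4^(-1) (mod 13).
Extended GCD: 4(-3) + 13(1) = 1. So 4^(-1) ≡ 10 ≡ 10 (mod 13). Verify: 4 × 10 = 40 ≡ 1 (mod 13)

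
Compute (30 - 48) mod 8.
6

(30 - 48) = -18
-18 mod 8 = 6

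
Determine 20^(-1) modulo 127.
20^(-1) ≡ 108 (mod 127). Verification: 20 × 108 = 2160 ≡ 1 (mod 127)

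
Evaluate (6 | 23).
(6/23) = 6^{11} mod 23 = 1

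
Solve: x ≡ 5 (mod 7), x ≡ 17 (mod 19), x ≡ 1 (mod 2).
M = 7 × 19 × 2 = 266. M₁ = 38, y₁ ≡ 5 (mod 7). M₂ = 14, y₂ ≡ 15 (mod 19). M₃ = 133, y₃ ≡ 1 (mod 2). x = 5×38×5 + 17×14×15 + 1×133×1 ≡ 131 (mod 266)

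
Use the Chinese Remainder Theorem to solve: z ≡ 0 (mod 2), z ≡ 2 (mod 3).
M = 2 × 3 = 6. M₁ = 3, y₁ ≡ 1 (mod 2). M₂ = 2, y₂ ≡ 2 (mod 3). z = 0×3×1 + 2×2×2 ≡ 2 (mod 6)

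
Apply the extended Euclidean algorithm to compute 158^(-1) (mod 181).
Extended GCD: 158(-63) + 181(55) = 1. So 158^(-1) ≡ 118 ≡ 118 (mod 181). Verify: 158 × 118 = 18644 ≡ 1 (mod 181)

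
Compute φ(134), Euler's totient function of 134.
66

Prime factorization: 134 = 2 × 67
Using the formula φ(n) = n × Π(1 - 1/p) for each prime factor p:
φ(134) = 134 × (1 - 1/2) × (1 - 1/67)
φ(134) = 66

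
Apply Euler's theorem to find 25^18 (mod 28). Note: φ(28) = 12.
By Euler: 25^{12} ≡ 1 (mod 28) since gcd(25, 28) = 1. 18 = 1×12 + 6. So 25^{18} ≡ 25^{6} ≡ 1 (mod 28)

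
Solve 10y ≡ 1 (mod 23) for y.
7

Using Extended Euclidean Algorithm:
gcd(10, 23) = 1
Bezout coefficients: 10 × 7 + 23 × -3 = 1
So 10 × 7 ≡ 1 (mod 23)
The inverse is 7 mod 23 = 7
Verification: 10 × 7 = 70 = 3 × 23 + 1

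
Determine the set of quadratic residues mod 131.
QRs mod 131: {1, 3, 4, 5, 7, 9, 11, 12, 13, 15, 16, 20, 21, 25, 27, 28, 33, 34, 35, 36, 38, 39, 41, 43, 44, 45, 46, 48, 49, 52, 53, 55, 58, 59, 60, 61, 62, 63, 64, 65, 74, 75, 77, 80, 81, 84, 89, 91, 94, 99, 100, 101, 102, 105, 107, 108, 109, 112, 113, 114, 117, 121, 123, 125, 129}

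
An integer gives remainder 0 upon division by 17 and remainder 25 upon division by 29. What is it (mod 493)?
M = 17 × 29 = 493. M₁ = 29, y₁ ≡ 10 (mod 17). M₂ = 17, y₂ ≡ 12 (mod 29). z = 0×29×10 + 25×17×12 ≡ 170 (mod 493). The smallest positive such number is 170.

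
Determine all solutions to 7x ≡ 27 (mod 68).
33

Since gcd(7, 68) = 1 divides 27, a solution exists.
Multiply both sides by the inverse of 7 mod 68:
  7^(-1) mod 68 = 39
  x ≡ 39 × 27 ≡ 1053 ≡ 33 (mod 68)
Verification: 7 × 33 = 231 = 3 × 68 + 27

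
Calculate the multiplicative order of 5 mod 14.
Powers of 5 mod 14: 5^1≡5, 5^2≡11, 5^3≡13, 5^4≡9, 5^5≡3, 5^6≡1. Order = 6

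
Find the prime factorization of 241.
241

Divide by primes starting from smallest:
241 ÷ 241 = 1

241 = 241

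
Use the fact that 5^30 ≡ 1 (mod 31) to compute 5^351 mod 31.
By Fermat: 5^{30} ≡ 1 (mod 31). 351 ≡ 21 (mod 30). So 5^{351} ≡ 5^{21} ≡ 1 (mod 31)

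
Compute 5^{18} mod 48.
25

Using successive squaring:
Binary expansion of 18: 10010
Powers of 5 mod 48 (each is the square of the previous):
  5^1 ≡ 5 (mod 48)
  5^2 ≡ 5² = 25 ≡ 25 (mod 48)
  5^4 ≡ 25² = 625 ≡ 1 (mod 48)
  5^8 ≡ 1² = 1 ≡ 1 (mod 48)
  5^16 ≡ 1² = 1 ≡ 1 (mod 48)
18 = 16 + 2, so 5^18 = 5^16 × 5^2 ≡ 1 × 25 (mod 48)
Multiplying step by step:
  1 × 25 = 25 ≡ 25 (mod 48)
Result: 5^18 ≡ 25 (mod 48)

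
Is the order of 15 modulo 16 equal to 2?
Yes, ord_16(15) = 2.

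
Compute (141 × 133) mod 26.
7

(141 × 133) = 18753
18753 mod 26 = 7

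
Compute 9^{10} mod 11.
1

Using successive squaring:
Binary expansion of 10: 1010
Powers of 9 mod 11 (each is the square of the previous):
  9^1 ≡ 9 (mod 11)
  9^2 ≡ 9² = 81 ≡ 4 (mod 11)
  9^4 ≡ 4² = 16 ≡ 5 (mod 11)
  9^8 ≡ 5² = 25 ≡ 3 (mod 11)
10 = 8 + 2, so 9^10 = 9^8 × 9^2 ≡ 3 × 4 (mod 11)
Multiplying step by step:
  3 × 4 = 12 ≡ 1 (mod 11)
Result: 9^10 ≡ 1 (mod 11)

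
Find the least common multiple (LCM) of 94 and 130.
6110

First find GCD(94, 130) using the Euclidean algorithm:
94 = 0 × 130 + 94
130 = 1 × 94 + 36
94 = 2 × 36 + 22
36 = 1 × 22 + 14
22 = 1 × 14 + 8
14 = 1 × 8 + 6
8 = 1 × 6 + 2
6 = 3 × 2 + 0
GCD(94, 130) = 2

LCM formula: LCM(a, b) = (a × b) / GCD(a, b)
LCM(94, 130) = (94 × 130) / 2
LCM(94, 130) = 12220 / 2
LCM(94, 130) = 6110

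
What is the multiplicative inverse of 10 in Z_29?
10^(-1) ≡ 3 (mod 29). Verification: 10 × 3 = 30 ≡ 1 (mod 29)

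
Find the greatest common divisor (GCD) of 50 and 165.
5

Using the Euclidean algorithm:
50 = 0 × 165 + 50
165 = 3 × 50 + 15
50 = 3 × 15 + 5
15 = 3 × 5 + 0

GCD(50, 165) = 5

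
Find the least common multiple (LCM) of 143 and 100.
14300

First find GCD(143, 100) using the Euclidean algorithm:
143 = 1 × 100 + 43
100 = 2 × 43 + 14
43 = 3 × 14 + 1
14 = 14 × 1 + 0
GCD(143, 100) = 1

LCM formula: LCM(a, b) = (a × b) / GCD(a, b)
LCM(143, 100) = (143 × 100) / 1
LCM(143, 100) = 14300 / 1
LCM(143, 100) = 14300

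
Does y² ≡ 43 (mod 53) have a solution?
By Euler's criterion: 43^{26} ≡ 1 (mod 53). Since this equals 1, 43 is a QR.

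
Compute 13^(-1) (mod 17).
13^(-1) ≡ 4 (mod 17). Verification: 13 × 4 = 52 ≡ 1 (mod 17)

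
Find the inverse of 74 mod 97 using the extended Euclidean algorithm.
Extended GCD: 74(-38) + 97(29) = 1. So 74^(-1) ≡ 59 ≡ 59 (mod 97). Verify: 74 × 59 = 4366 ≡ 1 (mod 97)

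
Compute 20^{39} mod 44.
16

Using successive squaring:
Binary expansion of 39: 100111
Powers of 20 mod 44 (each is the square of the previous):
  20^1 ≡ 20 (mod 44)
  20^2 ≡ 20² = 400 ≡ 4 (mod 44)
  20^4 ≡ 4² = 16 ≡ 16 (mod 44)
  20^8 ≡ 16² = 256 ≡ 36 (mod 44)
  20^16 ≡ 36² = 1296 ≡ 20 (mod 44)
  20^32 ≡ 20² = 400 ≡ 4 (mod 44)
39 = 32 + 4 + 2 + 1, so 20^39 = 20^32 × 20^4 × 20^2 × 20^1 ≡ 4 × 16 × 4 × 20 (mod 44)
Multiplying step by step:
  4 × 16 = 64 ≡ 20 (mod 44)
  20 × 4 = 80 ≡ 36 (mod 44)
  36 × 20 = 720 ≡ 16 (mod 44)
Result: 20^39 ≡ 16 (mod 44)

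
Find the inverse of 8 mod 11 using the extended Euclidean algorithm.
Extended GCD: 8(-4) + 11(3) = 1. So 8^(-1) ≡ 7 ≡ 7 (mod 11). Verify: 8 × 7 = 56 ≡ 1 (mod 11)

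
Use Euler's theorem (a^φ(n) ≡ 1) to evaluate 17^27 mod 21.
By Euler: 17^{12} ≡ 1 (mod 21) since gcd(17, 21) = 1. 27 = 2×12 + 3. So 17^{27} ≡ 17^{3} ≡ 20 (mod 21)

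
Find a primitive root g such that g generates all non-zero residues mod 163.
p - 1 = 162 has prime divisors 2, 3. h is a primitive root mod 163 iff h^(162/q) ≢ 1 (mod 163) for each such q.
h = 2: 2^81 ≡ 162, 2^54 ≡ 104 (mod 163); none is 1, so 2 has order 162 and is a primitive root.
The smallest primitive root mod 163 is g = 2.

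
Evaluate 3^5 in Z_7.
5 = 4 + 1 (binary 101). Repeated squaring mod 7: 3^1 ≡ 3; 3^2 ≡ 3² = 9 ≡ 2; 3^4 ≡ 2² = 4 ≡ 4. Multiply: 3^5 = 3^4 × 3^1 ≡ 4 × 3 (mod 7): 4 × 3 = 12 ≡ 5. So 3^5 ≡ 5 (mod 7).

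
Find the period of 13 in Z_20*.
Powers of 13 mod 20: 13^1≡13, 13^2≡9, 13^3≡17, 13^4≡1. Order = 4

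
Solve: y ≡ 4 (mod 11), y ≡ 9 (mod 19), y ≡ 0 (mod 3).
M = 11 × 19 × 3 = 627. M₁ = 57, y₁ ≡ 6 (mod 11). M₂ = 33, y₂ ≡ 15 (mod 19). M₃ = 209, y₃ ≡ 2 (mod 3). y = 4×57×6 + 9×33×15 + 0×209×2 ≡ 180 (mod 627)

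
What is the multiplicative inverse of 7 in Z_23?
7^(-1) ≡ 10 (mod 23). Verification: 7 × 10 = 70 ≡ 1 (mod 23)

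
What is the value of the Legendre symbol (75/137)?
(75/137) = 75^{68} mod 137 = -1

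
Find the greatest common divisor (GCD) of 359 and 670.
1

Using the Euclidean algorithm:
359 = 0 × 670 + 359
670 = 1 × 359 + 311
359 = 1 × 311 + 48
311 = 6 × 48 + 23
48 = 2 × 23 + 2
23 = 11 × 2 + 1
2 = 2 × 1 + 0

GCD(359, 670) = 1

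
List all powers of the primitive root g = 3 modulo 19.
g^1, g^2, ..., g^{18} mod 19: {3, 9, 8, 5, 15, 7, 2, 6, 18, 16, 10, 11, 14, 4, 12, 17, 13, 1}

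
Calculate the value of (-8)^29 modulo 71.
Using repeated squaring. (-8) ≡ 63 (mod 71). 29 = 16 + 8 + 4 + 1 (binary 11101). Repeated squaring mod 71: 63^1 ≡ 63; 63^2 ≡ 63² = 3969 ≡ 64; 63^4 ≡ 64² = 4096 ≡ 49; 63^8 ≡ 49² = 2401 ≡ 58; 63^16 ≡ 58² = 3364 ≡ 27. Multiply: (-8)^29 ≡ 63^16 × 63^8 × 63^4 × 63^1 ≡ 27 × 58 × 49 × 63 (mod 71): 27 × 58 = 1566 ≡ 4; 4 × 49 = 196 ≡ 54; 54 × 63 = 3402 ≡ 65. So (-8)^29 ≡ 65 (mod 71).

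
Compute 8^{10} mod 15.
4

Using successive squaring:
Binary expansion of 10: 1010
Powers of 8 mod 15 (each is the square of the previous):
  8^1 ≡ 8 (mod 15)
  8^2 ≡ 8² = 64 ≡ 4 (mod 15)
  8^4 ≡ 4² = 16 ≡ 1 (mod 15)
  8^8 ≡ 1² = 1 ≡ 1 (mod 15)
10 = 8 + 2, so 8^10 = 8^8 × 8^2 ≡ 1 × 4 (mod 15)
Multiplying step by step:
  1 × 4 = 4 ≡ 4 (mod 15)
Result: 8^10 ≡ 4 (mod 15)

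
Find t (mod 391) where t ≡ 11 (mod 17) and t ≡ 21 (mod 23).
M = 17 × 23 = 391. M₁ = 23, y₁ ≡ 3 (mod 17). M₂ = 17, y₂ ≡ 19 (mod 23). t = 11×23×3 + 21×17×19 ≡ 113 (mod 391)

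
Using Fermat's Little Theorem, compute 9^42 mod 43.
By Fermat's Little Theorem, 9^{42} ≡ 1 (mod 43) since 43 is prime and gcd(9, 43) = 1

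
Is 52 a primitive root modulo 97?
p - 1 = 96 has prime divisors 2, 3. Check 52^(96/q) mod 97 for each: 52^(96/2) = 52^48 ≡ 96, 52^(96/3) = 52^32 ≡ 1 (mod 97). Since 52^32 ≡ 1 (mod 97), the order of 52 divides 32 (in fact the order is 32) ≠ 96, so it is not a primitive root.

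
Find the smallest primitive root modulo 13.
p - 1 = 12 has prime divisors 2, 3. h is a primitive root mod 13 iff h^(12/q) ≢ 1 (mod 13) for each such q.
h = 2: 2^6 ≡ 12, 2^4 ≡ 3 (mod 13); none is 1, so 2 has order 12 and is a primitive root.
The smallest primitive root mod 13 is g = 2.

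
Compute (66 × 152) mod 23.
4

(66 × 152) = 10032
10032 mod 23 = 4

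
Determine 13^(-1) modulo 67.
13^(-1) ≡ 31 (mod 67). Verification: 13 × 31 = 403 ≡ 1 (mod 67)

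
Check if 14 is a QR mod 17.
By Euler's criterion: 14^{8} ≡ 16 (mod 17). Since this equals -1 (≡ 16), 14 is not a QR.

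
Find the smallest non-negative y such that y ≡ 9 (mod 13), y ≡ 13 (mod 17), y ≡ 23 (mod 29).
3532

Using the Chinese Remainder Theorem:
M = product of moduli = 6409
For equation 1: M_1 = 493, 493 ≡ 12 (mod 13), inverse of 493 mod 13 is 12 (check: 12 × 12 = 144 ≡ 1 (mod 13))
For equation 2: M_2 = 377, 377 ≡ 3 (mod 17), inverse of 377 mod 17 is 6 (check: 3 × 6 = 18 ≡ 1 (mod 17))
For equation 3: M_3 = 221, 221 ≡ 18 (mod 29), inverse of 221 mod 29 is 21 (check: 18 × 21 = 378 ≡ 1 (mod 29))
Combine: y ≡ Σ r_i×M_i×(M_i⁻¹ mod m_i) = 9×493×12 + 13×377×6 + 23×221×21 = 53244 + 29406 + 106743 = 189393
189393 mod 6409 = 3532
y ≡ 3532 (mod 6409)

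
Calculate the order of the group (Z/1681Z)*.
1640

Prime factorization: 1681 = 41^2
Using the formula φ(n) = n × Π(1 - 1/p) for each prime factor p:
φ(1681) = 1681 × (1 - 1/41)
φ(1681) = 1640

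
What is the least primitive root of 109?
6

A primitive root g modulo p has order p-1 = 108
Prime divisors of 108: [2, 3]
g is a primitive root iff g^(108/q) ≢ 1 (mod 109) for each prime divisor q
Testing small values:
  g = 2: 2^54 ≡ 108, 2^36 ≡ 1 (mod 109) → 2^36 ≡ 1, not primitive root
  g = 3: 3^54 ≡ 1, 3^36 ≡ 63 (mod 109) → 3^54 ≡ 1, not primitive root
  g = 4: 4^54 ≡ 1, 4^36 ≡ 1 (mod 109) → 4^54 ≡ 1, not primitive root
  g = 5: 5^54 ≡ 1, 5^36 ≡ 63 (mod 109) → 5^54 ≡ 1, not primitive root
  g = 6: 6^54 ≡ 108, 6^36 ≡ 63 (mod 109) → none is 1, primitive root!
The smallest primitive root is 6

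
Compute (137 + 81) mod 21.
8

(137 + 81) = 218
218 mod 21 = 8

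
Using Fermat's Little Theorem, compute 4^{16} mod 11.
4

By Fermat's Little Theorem, a^(p-1) ≡ 1 (mod p) for prime p and gcd(a, p) = 1
Here p = 11, so 4^10 ≡ 1 (mod 11)
We can reduce the exponent: 16 mod 10 = 6
So 4^16 ≡ 4^6 (mod 11)
Computing: 4^6 mod 11 = 4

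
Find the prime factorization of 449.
449

Divide by primes starting from smallest:
449 ÷ 449 = 1

449 = 449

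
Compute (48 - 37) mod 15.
11

(48 - 37) = 11
11 mod 15 = 11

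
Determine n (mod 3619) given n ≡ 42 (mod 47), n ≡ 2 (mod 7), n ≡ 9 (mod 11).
2627

Using the Chinese Remainder Theorem:
M = product of moduli = 3619
For equation 1: M_1 = 77, 77 ≡ 30 (mod 47), inverse of 77 mod 47 is 11 (check: 30 × 11 = 330 ≡ 1 (mod 47))
For equation 2: M_2 = 517, 517 ≡ 6 (mod 7), inverse of 517 mod 7 is 6 (check: 6 × 6 = 36 ≡ 1 (mod 7))
For equation 3: M_3 = 329, 329 ≡ 10 (mod 11), inverse of 329 mod 11 is 10 (check: 10 × 10 = 100 ≡ 1 (mod 11))
Combine: n ≡ Σ r_i×M_i×(M_i⁻¹ mod m_i) = 42×77×11 + 2×517×6 + 9×329×10 = 35574 + 6204 + 29610 = 71388
71388 mod 3619 = 2627
n ≡ 2627 (mod 3619)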